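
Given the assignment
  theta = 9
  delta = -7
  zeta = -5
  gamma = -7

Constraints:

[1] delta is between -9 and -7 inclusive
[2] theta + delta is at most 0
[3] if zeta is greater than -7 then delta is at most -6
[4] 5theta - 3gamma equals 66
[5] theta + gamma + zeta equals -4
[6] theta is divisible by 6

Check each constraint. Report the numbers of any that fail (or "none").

[1] delta = -7 lies in [-9, -7] — holds.
[2] theta + delta = 9 + (-7) = 2; 2 > 0, bound 0 not met — does not hold.
[3] zeta = -5 > -7, so we need delta ≤ -6; delta = -7 ≤ -6 — holds.
[4] 5theta - 3gamma = 5(9) - 3(-7) = 66 — holds.
[5] theta + gamma + zeta = 9 + (-7) + (-5) = -3, not -4 — does not hold.
[6] 9 = 6*1 + 3, so 6 does not divide 9 — does not hold.

Constraints 2, 5, 6 are violated.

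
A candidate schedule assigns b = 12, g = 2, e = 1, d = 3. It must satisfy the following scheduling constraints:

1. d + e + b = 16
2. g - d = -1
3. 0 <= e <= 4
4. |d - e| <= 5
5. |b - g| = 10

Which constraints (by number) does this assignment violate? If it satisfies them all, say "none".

1. d + e + b = 3 + 1 + 12 = 16  true
2. g - d = 2 - 3 = -1  true
3. e = 1 lies in [0, 4]  true
4. |3 - 1| = 2; 2 ≤ 5  true
5. |12 - 2| = 10  true

No violations.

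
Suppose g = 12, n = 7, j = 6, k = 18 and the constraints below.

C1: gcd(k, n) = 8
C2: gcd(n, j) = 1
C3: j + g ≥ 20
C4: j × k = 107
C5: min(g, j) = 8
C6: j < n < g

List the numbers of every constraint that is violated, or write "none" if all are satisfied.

The assignment fails constraints 1, 3, 4, and 5.

C1: gcd(18, 7) = 1, not 8 — violated.
C2: gcd(7, 6) = 1 — satisfied.
C3: j + g = 6 + 12 = 18; 18 < 20, bound 20 not met — violated.
C4: j × k = 6 × 18 = 108, not 107 — violated.
C5: min(12, 6) = 6, not 8 — violated.
C6: values 6 < 7 < 12 — satisfied.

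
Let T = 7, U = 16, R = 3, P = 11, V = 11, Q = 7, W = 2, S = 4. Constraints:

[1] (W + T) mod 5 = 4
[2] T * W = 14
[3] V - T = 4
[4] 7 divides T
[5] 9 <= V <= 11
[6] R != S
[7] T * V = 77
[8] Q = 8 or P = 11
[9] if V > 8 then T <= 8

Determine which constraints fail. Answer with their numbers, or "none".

None — every constraint holds.

[1] W + T = 9; 9 mod 5 = 4  holds
[2] T * W = 7 * 2 = 14  holds
[3] V - T = 11 - 7 = 4  holds
[4] 7 / 7 = 1, so 7 divides 7  holds
[5] V = 11 lies in [9, 11]  holds
[6] R = 3, S = 4; distinct  holds
[7] T * V = 7 * 11 = 77  holds
[8] Q = 7 ≠ 8, but P = 11 = 11 (second disjunct)  holds
[9] V = 11 > 8, so we need T ≤ 8; T = 7 ≤ 8  holds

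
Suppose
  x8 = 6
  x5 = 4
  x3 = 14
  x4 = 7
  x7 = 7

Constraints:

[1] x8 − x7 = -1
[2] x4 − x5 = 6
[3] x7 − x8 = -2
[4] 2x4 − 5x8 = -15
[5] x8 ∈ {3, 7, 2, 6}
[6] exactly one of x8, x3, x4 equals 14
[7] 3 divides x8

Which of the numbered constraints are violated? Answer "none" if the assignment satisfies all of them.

Constraints 2, 3, 4 are violated.

[1] x8 − x7 = 6 − 7 = -1  true
[2] x4 − x5 = 7 − 4 = 3, not 6  false
[3] x7 − x8 = 7 − 6 = 1, not -2  false
[4] 2x4 − 5x8 = 2(7) − 5(6) = -16, not -15  false
[5] x8 = 6 is in {3, 7, 2, 6}  true
[6] x8=6, x3=14, x4=7; 1 of them equals 14  true
[7] 6 / 3 = 2, so 3 divides 6  true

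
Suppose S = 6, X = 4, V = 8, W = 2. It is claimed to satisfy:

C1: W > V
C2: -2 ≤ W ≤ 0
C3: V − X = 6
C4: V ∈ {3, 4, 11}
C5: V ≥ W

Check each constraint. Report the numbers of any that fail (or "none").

No — constraints 1, 2, 3, and 4 are not satisfied.

C1: W = 2, V = 8; 2 ≤ 8 (want >) — violated.
C2: W = 2 is outside [-2, 0] — violated.
C3: V − X = 8 − 4 = 4, not 6 — violated.
C4: V = 8 is not in {3, 4, 11} — violated.
C5: V = 8, W = 2; 8 ≥ 2 — satisfied.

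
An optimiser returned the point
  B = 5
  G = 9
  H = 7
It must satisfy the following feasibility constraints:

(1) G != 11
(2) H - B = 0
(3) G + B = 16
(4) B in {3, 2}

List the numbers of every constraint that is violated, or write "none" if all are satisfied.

(1) G = 9, and 9 ≠ 11  OK
(2) H - B = 7 - 5 = 2, not 0  FAIL
(3) G + B = 9 + 5 = 14, not 16  FAIL
(4) B = 5 is not in {3, 2}  FAIL

No — constraints 2, 3, 4 are not satisfied.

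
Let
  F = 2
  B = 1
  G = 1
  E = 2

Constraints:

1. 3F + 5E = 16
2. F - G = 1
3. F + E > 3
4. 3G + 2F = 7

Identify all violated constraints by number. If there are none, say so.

1. 3F + 5E = 3(2) + 5(2) = 16 — holds.
2. F - G = 2 - 1 = 1 — holds.
3. F + E = 2 + 2 = 4; 4 > 3 — holds.
4. 3G + 2F = 3(1) + 2(2) = 7 — holds.

None — every constraint holds.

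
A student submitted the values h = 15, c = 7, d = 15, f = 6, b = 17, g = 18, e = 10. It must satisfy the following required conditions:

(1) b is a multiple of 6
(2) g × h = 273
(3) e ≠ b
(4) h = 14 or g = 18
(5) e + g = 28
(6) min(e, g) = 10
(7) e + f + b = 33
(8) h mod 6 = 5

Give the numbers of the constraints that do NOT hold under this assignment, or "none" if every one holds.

Constraints 1, 2, and 8 are violated.

(1) 17 = 6×2 + 5, so 6 does not divide 17 — violated.
(2) g × h = 18 × 15 = 270, not 273 — violated.
(3) e = 10, b = 17; distinct — satisfied.
(4) h = 15 ≠ 14, but g = 18 = 18 (second disjunct) — satisfied.
(5) e + g = 10 + 18 = 28 — satisfied.
(6) min(10, 18) = 10 — satisfied.
(7) e + f + b = 10 + 6 + 17 = 33 — satisfied.
(8) 15 mod 6 = 3, not 5 — violated.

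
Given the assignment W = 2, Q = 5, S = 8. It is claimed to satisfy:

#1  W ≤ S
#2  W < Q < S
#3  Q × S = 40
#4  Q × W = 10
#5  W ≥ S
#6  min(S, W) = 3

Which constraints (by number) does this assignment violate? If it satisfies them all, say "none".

#1 W = 2, S = 8; 2 ≤ 8 — OK.
#2 values 2 < 5 < 8 — OK.
#3 Q × S = 5 × 8 = 40 — OK.
#4 Q × W = 5 × 2 = 10 — OK.
#5 W = 2, S = 8; 2 < 8 (want ≥) — violated.
#6 min(8, 2) = 2, not 3 — violated.

No — constraints 5 and 6 are not satisfied.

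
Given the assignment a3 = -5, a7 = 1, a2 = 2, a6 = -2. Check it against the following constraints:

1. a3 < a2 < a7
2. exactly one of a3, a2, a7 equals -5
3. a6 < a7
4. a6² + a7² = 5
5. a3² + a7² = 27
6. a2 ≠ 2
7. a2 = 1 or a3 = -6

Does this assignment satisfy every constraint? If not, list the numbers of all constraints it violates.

1. values -5, 2, 1; a2 = 2 is not < a7 = 1 — fails.
2. a3=-5, a2=2, a7=1; 1 of them equals -5 — holds.
3. a6 = -2, a7 = 1; -2 < 1 — holds.
4. a6² + a7² = (-2)² + 1² = 4 + 1 = 5 — holds.
5. a3² + a7² = (-5)² + 1² = 25 + 1 = 26, not 27 — fails.
6. a2 = 2, but 2 is required to differ — fails.
7. a2 = 2 ≠ 1 and a3 = -5 ≠ -6; both disjuncts false — fails.

No — constraints 1, 5, 6, and 7 are not satisfied.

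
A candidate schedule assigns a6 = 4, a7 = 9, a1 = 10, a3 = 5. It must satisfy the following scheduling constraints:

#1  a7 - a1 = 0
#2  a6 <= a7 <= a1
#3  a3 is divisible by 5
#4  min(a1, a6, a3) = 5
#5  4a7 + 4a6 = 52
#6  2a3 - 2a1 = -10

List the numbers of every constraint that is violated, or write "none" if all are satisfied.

#1 a7 - a1 = 9 - 10 = -1, not 0  ✘
#2 values 4 <= 9 <= 10  ✔
#3 5 / 5 = 1, so 5 divides 5  ✔
#4 min(10, 4, 5) = 4, not 5  ✘
#5 4a7 + 4a6 = 4(9) + 4(4) = 52  ✔
#6 2a3 - 2a1 = 2(5) - 2(10) = -10  ✔

Constraints 1 and 4 are violated.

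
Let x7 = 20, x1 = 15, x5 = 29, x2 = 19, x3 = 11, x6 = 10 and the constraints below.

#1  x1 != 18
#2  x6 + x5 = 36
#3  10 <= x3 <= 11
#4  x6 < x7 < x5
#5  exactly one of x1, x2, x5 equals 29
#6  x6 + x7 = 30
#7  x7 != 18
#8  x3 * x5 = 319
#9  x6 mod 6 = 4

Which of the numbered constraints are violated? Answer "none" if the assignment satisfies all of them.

#1 x1 = 15, and 15 ≠ 18 — holds.
#2 x6 + x5 = 10 + 29 = 39, not 36 — fails.
#3 x3 = 11 lies in [10, 11] — holds.
#4 values 10 < 20 < 29 — holds.
#5 x1=15, x2=19, x5=29; 1 of them equals 29 — holds.
#6 x6 + x7 = 10 + 20 = 30 — holds.
#7 x7 = 20, and 20 ≠ 18 — holds.
#8 x3 * x5 = 11 * 29 = 319 — holds.
#9 10 mod 6 = 4 — holds.

Constraint 2 does not hold.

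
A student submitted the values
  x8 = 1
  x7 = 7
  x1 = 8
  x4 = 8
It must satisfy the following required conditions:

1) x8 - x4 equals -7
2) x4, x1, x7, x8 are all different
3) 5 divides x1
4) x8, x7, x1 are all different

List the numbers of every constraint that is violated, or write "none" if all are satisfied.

1) x8 - x4 = 1 - 8 = -7  yes
2) x4 = x1 = 8, not all different  no
3) 8 = 5*1 + 3, so 5 does not divide 8  no
4) values 1, 7, 8 are pairwise distinct  yes

Constraints 2 and 3 do not hold.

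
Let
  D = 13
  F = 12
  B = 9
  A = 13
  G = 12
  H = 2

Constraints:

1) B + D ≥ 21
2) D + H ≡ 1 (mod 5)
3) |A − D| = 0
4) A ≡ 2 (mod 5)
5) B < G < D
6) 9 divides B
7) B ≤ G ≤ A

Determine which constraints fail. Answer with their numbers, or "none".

1) B + D = 9 + 13 = 22; 22 ≥ 21  ✔
2) D + H = 15; 15 mod 5 = 0, not 1  ✘
3) |13 − 13| = 0  ✔
4) 13 mod 5 = 3, not 2  ✘
5) values 9 < 12 < 13  ✔
6) 9 / 9 = 1, so 9 divides 9  ✔
7) values 9 ≤ 12 ≤ 13  ✔

No — constraints 2 and 4 are not satisfied.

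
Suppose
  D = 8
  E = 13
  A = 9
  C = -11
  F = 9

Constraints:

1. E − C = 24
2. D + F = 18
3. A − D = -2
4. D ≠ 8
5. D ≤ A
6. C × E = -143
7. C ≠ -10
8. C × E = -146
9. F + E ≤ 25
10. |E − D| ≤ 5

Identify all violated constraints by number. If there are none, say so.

The assignment fails constraints 2, 3, 4, and 8.

1. E − C = 13 − (-11) = 24 — satisfied.
2. D + F = 8 + 9 = 17, not 18 — violated.
3. A − D = 9 − 8 = 1, not -2 — violated.
4. D = 8, but 8 is required to differ — violated.
5. D = 8, A = 9; 8 ≤ 9 — satisfied.
6. C × E = -11 × 13 = -143 — satisfied.
7. C = -11, and -11 ≠ -10 — satisfied.
8. C × E = -11 × 13 = -143, not -146 — violated.
9. F + E = 9 + 13 = 22; 22 ≤ 25 — satisfied.
10. |13 − 8| = 5; 5 ≤ 5 — satisfied.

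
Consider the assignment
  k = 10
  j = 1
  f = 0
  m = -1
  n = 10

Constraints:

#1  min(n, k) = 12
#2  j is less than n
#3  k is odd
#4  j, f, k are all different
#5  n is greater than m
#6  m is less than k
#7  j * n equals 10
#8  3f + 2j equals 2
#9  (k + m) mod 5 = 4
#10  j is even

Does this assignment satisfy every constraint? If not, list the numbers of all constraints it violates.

Constraints 1, 3, 10 do not hold.

#1 min(10, 10) = 10, not 12  false
#2 j = 1, n = 10; 1 < 10  true
#3 k = 10 is even  false
#4 values 1, 0, 10 are pairwise distinct  true
#5 n = 10, m = -1; 10 > -1  true
#6 m = -1, k = 10; -1 < 10  true
#7 j * n = 1 * 10 = 10  true
#8 3f + 2j = 3(0) + 2(1) = 2  true
#9 k + m = 9; 9 mod 5 = 4  true
#10 j = 1 is odd  false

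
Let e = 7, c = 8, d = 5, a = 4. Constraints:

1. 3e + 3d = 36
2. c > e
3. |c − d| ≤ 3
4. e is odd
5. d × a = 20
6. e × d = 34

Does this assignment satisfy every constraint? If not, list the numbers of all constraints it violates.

1. 3e + 3d = 3(7) + 3(5) = 36  ✓
2. c = 8, e = 7; 8 > 7  ✓
3. |8 − 5| = 3; 3 ≤ 3  ✓
4. e = 7 is odd  ✓
5. d × a = 5 × 4 = 20  ✓
6. e × d = 7 × 5 = 35, not 34  ✗

Constraint 6 does not hold.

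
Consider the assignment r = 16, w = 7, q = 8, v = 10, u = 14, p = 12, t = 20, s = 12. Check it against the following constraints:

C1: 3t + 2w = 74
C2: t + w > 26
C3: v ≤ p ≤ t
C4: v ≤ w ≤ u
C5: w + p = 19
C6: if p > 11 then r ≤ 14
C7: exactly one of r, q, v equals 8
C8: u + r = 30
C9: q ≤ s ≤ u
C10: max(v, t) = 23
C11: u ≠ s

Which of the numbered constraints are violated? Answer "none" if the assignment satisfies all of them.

Constraints 4, 6, 10 are violated.

C1: 3t + 2w = 3(20) + 2(7) = 74  OK
C2: t + w = 20 + 7 = 27; 27 > 26  OK
C3: values 10 ≤ 12 ≤ 20  OK
C4: values 10, 7, 14; v = 10 is not ≤ w = 7  FAIL
C5: w + p = 7 + 12 = 19  OK
C6: p = 12 > 11, so we need r ≤ 14; but r = 16 > 14  FAIL
C7: r=16, q=8, v=10; 1 of them equals 8  OK
C8: u + r = 14 + 16 = 30  OK
C9: values 8 ≤ 12 ≤ 14  OK
C10: max(10, 20) = 20, not 23  FAIL
C11: u = 14, s = 12; distinct  OK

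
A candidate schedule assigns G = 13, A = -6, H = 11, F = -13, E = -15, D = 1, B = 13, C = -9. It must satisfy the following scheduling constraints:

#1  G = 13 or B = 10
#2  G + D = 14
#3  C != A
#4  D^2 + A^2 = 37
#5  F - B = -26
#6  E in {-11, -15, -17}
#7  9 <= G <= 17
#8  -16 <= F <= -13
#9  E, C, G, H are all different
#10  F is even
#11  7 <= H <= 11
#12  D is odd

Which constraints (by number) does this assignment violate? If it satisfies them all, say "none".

#1 G = 13 = 13 (first disjunct)  ✓
#2 G + D = 13 + 1 = 14  ✓
#3 C = -9, A = -6; distinct  ✓
#4 D^2 + A^2 = 1^2 + (-6)^2 = 1 + 36 = 37  ✓
#5 F - B = -13 - 13 = -26  ✓
#6 E = -15 is in {-11, -15, -17}  ✓
#7 G = 13 lies in [9, 17]  ✓
#8 F = -13 lies in [-16, -13]  ✓
#9 values -15, -9, 13, 11 are pairwise distinct  ✓
#10 F = -13 is odd  ✗
#11 H = 11 lies in [7, 11]  ✓
#12 D = 1 is odd  ✓

No — constraint 10 is not satisfied.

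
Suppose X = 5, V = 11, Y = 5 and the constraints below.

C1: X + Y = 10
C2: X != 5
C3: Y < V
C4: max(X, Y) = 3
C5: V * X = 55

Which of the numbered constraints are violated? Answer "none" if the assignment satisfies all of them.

Constraints 2, 4 do not hold.

C1: X + Y = 5 + 5 = 10  holds
C2: X = 5, but 5 is required to differ  fails
C3: Y = 5, V = 11; 5 < 11  holds
C4: max(5, 5) = 5, not 3  fails
C5: V * X = 11 * 5 = 55  holds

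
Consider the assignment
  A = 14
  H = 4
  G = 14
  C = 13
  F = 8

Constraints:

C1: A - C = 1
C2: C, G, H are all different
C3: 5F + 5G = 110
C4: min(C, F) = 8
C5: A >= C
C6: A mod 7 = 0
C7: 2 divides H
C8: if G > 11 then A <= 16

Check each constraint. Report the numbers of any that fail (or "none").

No violations.

C1: A - C = 14 - 13 = 1 — holds.
C2: values 13, 14, 4 are pairwise distinct — holds.
C3: 5F + 5G = 5(8) + 5(14) = 110 — holds.
C4: min(13, 8) = 8 — holds.
C5: A = 14, C = 13; 14 ≥ 13 — holds.
C6: 14 mod 7 = 0 — holds.
C7: 4 / 2 = 2, so 2 divides 4 — holds.
C8: G = 14 > 11, so we need A ≤ 16; A = 14 ≤ 16 — holds.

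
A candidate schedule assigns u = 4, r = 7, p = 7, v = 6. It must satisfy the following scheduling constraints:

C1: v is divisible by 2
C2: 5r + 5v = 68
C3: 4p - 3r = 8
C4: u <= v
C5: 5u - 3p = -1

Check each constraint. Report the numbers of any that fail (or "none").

C1: 6 / 2 = 3, so 2 divides 6  ✓
C2: 5r + 5v = 5(7) + 5(6) = 65, not 68  ✗
C3: 4p - 3r = 4(7) - 3(7) = 7, not 8  ✗
C4: u = 4, v = 6; 4 ≤ 6  ✓
C5: 5u - 3p = 5(4) - 3(7) = -1  ✓

Violated: 2 and 3.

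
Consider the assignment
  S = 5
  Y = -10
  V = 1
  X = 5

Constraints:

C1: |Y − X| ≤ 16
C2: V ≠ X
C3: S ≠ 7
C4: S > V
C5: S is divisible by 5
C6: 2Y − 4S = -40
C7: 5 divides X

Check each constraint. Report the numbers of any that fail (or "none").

Yes — all constraints hold.

C1: |-10 − 5| = 15; 15 ≤ 16  true
C2: V = 1, X = 5; distinct  true
C3: S = 5, and 5 ≠ 7  true
C4: S = 5, V = 1; 5 > 1  true
C5: 5 / 5 = 1, so 5 divides 5  true
C6: 2Y − 4S = 2(-10) − 4(5) = -40  true
C7: 5 / 5 = 1, so 5 divides 5  true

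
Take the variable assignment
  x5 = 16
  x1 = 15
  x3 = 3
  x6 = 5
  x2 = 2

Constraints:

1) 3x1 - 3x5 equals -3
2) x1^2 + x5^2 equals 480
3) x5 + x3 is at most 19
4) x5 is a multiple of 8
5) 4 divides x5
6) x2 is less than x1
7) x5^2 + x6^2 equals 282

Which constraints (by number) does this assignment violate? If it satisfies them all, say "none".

Constraints 2 and 7 are violated.

1) 3x1 - 3x5 = 3(15) - 3(16) = -3 — OK.
2) x1^2 + x5^2 = 15^2 + 16^2 = 225 + 256 = 481, not 480 — violated.
3) x5 + x3 = 16 + 3 = 19; 19 ≤ 19 — OK.
4) 16 / 8 = 2, so 8 divides 16 — OK.
5) 16 / 4 = 4, so 4 divides 16 — OK.
6) x2 = 2, x1 = 15; 2 < 15 — OK.
7) x5^2 + x6^2 = 16^2 + 5^2 = 256 + 25 = 281, not 282 — violated.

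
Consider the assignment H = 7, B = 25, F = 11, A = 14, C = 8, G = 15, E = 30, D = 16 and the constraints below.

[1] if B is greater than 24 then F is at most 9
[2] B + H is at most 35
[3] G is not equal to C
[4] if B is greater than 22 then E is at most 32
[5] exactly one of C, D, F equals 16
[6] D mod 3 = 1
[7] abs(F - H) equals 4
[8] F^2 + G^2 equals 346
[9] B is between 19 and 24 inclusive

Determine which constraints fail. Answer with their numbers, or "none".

[1] B = 25 > 24, so we need F ≤ 9; but F = 11 > 9 — fails.
[2] B + H = 25 + 7 = 32; 32 ≤ 35 — holds.
[3] G = 15, C = 8; distinct — holds.
[4] B = 25 > 22, so we need E ≤ 32; E = 30 ≤ 32 — holds.
[5] C=8, D=16, F=11; 1 of them equals 16 — holds.
[6] 16 mod 3 = 1 — holds.
[7] abs(11 - 7) = 4 — holds.
[8] F^2 + G^2 = 11^2 + 15^2 = 121 + 225 = 346 — holds.
[9] B = 25 is outside [19, 24] — fails.

No — constraints 1, 9 are not satisfied.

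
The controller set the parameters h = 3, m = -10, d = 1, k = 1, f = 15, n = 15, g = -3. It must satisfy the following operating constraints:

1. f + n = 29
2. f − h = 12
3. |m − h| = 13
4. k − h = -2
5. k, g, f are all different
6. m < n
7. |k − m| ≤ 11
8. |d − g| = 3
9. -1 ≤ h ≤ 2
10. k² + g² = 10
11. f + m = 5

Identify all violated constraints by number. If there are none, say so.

No — constraints 1, 8, and 9 are not satisfied.

1. f + n = 15 + 15 = 30, not 29 — does not hold.
2. f − h = 15 − 3 = 12 — holds.
3. |-10 − 3| = 13 — holds.
4. k − h = 1 − 3 = -2 — holds.
5. values 1, -3, 15 are pairwise distinct — holds.
6. m = -10, n = 15; -10 < 15 — holds.
7. |1 − (-10)| = 11; 11 ≤ 11 — holds.
8. |1 − (-3)| = 4, not 3 — does not hold.
9. h = 3 is outside [-1, 2] — does not hold.
10. k² + g² = 1² + (-3)² = 1 + 9 = 10 — holds.
11. f + m = 15 + (-10) = 5 — holds.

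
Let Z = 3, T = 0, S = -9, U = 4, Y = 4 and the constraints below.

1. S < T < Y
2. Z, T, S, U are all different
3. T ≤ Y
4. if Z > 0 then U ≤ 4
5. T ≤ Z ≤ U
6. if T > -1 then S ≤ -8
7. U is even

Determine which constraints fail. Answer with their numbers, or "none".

The assignment satisfies every constraint.

1. values -9 < 0 < 4  true
2. values 3, 0, -9, 4 are pairwise distinct  true
3. T = 0, Y = 4; 0 ≤ 4  true
4. Z = 3 > 0, so we need U ≤ 4; U = 4 ≤ 4  true
5. values 0 ≤ 3 ≤ 4  true
6. T = 0 > -1, so we need S ≤ -8; S = -9 ≤ -8  true
7. U = 4 is even  true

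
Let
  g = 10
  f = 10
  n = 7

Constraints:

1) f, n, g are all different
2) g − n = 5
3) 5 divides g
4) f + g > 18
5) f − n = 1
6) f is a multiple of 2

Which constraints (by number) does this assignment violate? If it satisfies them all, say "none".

1) f = g = 10, not all different — does not hold.
2) g − n = 10 − 7 = 3, not 5 — does not hold.
3) 10 / 5 = 2, so 5 divides 10 — holds.
4) f + g = 10 + 10 = 20; 20 > 18 — holds.
5) f − n = 10 − 7 = 3, not 1 — does not hold.
6) 10 / 2 = 5, so 2 divides 10 — holds.

Constraints 1, 2, 5 do not hold.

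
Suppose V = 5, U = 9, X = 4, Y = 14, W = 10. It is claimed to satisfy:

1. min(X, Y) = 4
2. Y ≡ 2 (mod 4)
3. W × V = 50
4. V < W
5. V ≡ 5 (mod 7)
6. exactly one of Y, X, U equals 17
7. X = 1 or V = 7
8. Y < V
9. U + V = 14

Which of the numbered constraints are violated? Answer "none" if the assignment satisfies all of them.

Constraints 6, 7, and 8 are violated.

1. min(4, 14) = 4  true
2. 14 mod 4 = 2  true
3. W × V = 10 × 5 = 50  true
4. V = 5, W = 10; 5 < 10  true
5. 5 mod 7 = 5  true
6. Y=14, X=4, U=9; 0 of them equal 17, not exactly one  false
7. X = 4 ≠ 1 and V = 5 ≠ 7; both disjuncts false  false
8. Y = 14, V = 5; 14 ≥ 5 (want <)  false
9. U + V = 9 + 5 = 14  true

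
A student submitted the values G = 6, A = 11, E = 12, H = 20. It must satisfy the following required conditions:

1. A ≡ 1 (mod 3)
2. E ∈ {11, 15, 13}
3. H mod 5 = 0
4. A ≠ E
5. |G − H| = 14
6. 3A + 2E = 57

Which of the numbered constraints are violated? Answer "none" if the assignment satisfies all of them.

1. 11 mod 3 = 2, not 1 — violated.
2. E = 12 is not in {11, 15, 13} — violated.
3. 20 mod 5 = 0 — satisfied.
4. A = 11, E = 12; distinct — satisfied.
5. |6 − 20| = 14 — satisfied.
6. 3A + 2E = 3(11) + 2(12) = 57 — satisfied.

Constraints 1, 2 are violated.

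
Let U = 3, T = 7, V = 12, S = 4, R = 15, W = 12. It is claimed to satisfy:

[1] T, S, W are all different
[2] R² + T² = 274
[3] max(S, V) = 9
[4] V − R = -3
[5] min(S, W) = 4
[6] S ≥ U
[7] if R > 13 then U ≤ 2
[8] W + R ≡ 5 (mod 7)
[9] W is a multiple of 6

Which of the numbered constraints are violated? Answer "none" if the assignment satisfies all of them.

The assignment fails constraints 3, 7, and 8.

[1] values 7, 4, 12 are pairwise distinct — holds.
[2] R² + T² = 15² + 7² = 225 + 49 = 274 — holds.
[3] max(4, 12) = 12, not 9 — fails.
[4] V − R = 12 − 15 = -3 — holds.
[5] min(4, 12) = 4 — holds.
[6] S = 4, U = 3; 4 ≥ 3 — holds.
[7] R = 15 > 13, so we need U ≤ 2; but U = 3 > 2 — fails.
[8] W + R = 27; 27 mod 7 = 6, not 5 — fails.
[9] 12 / 6 = 2, so 6 divides 12 — holds.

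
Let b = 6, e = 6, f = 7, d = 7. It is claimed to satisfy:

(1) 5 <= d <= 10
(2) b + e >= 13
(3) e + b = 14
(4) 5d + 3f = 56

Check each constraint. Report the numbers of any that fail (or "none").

The assignment fails constraints 2, 3.

(1) d = 7 lies in [5, 10] — OK.
(2) b + e = 6 + 6 = 12; 12 < 13, bound 13 not met — violated.
(3) e + b = 6 + 6 = 12, not 14 — violated.
(4) 5d + 3f = 5(7) + 3(7) = 56 — OK.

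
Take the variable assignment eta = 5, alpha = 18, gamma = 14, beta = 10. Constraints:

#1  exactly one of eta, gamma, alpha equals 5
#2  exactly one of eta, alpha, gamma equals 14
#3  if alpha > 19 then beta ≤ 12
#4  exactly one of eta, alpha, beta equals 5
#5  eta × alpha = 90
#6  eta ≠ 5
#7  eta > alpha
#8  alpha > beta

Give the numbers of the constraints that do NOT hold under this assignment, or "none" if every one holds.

No — constraints 6 and 7 are not satisfied.

#1 eta=5, gamma=14, alpha=18; 1 of them equals 5 — holds.
#2 eta=5, alpha=18, gamma=14; 1 of them equals 14 — holds.
#3 alpha = 18, not > 19; antecedent false, conditional vacuously true — holds.
#4 eta=5, alpha=18, beta=10; 1 of them equals 5 — holds.
#5 eta × alpha = 5 × 18 = 90 — holds.
#6 eta = 5, but 5 is required to differ — does not hold.
#7 eta = 5, alpha = 18; 5 ≤ 18 (want >) — does not hold.
#8 alpha = 18, beta = 10; 18 > 10 — holds.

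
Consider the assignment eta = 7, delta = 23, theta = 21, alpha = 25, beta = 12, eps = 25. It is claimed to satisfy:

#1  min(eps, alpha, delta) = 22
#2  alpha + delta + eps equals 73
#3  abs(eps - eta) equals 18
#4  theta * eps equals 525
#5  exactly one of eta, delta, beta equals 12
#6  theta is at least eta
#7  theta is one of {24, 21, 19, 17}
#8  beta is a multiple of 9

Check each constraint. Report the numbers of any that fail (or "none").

#1 min(25, 25, 23) = 23, not 22 — does not hold.
#2 alpha + delta + eps = 25 + 23 + 25 = 73 — holds.
#3 abs(25 - 7) = 18 — holds.
#4 theta * eps = 21 * 25 = 525 — holds.
#5 eta=7, delta=23, beta=12; 1 of them equals 12 — holds.
#6 theta = 21, eta = 7; 21 ≥ 7 — holds.
#7 theta = 21 is in {24, 21, 19, 17} — holds.
#8 12 = 9*1 + 3, so 9 does not divide 12 — does not hold.

No — constraints 1 and 8 are not satisfied.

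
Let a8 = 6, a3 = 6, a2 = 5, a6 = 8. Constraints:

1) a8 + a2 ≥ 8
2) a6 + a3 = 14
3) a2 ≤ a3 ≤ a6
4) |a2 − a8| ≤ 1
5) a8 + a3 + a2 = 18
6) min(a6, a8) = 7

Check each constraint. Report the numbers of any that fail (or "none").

1) a8 + a2 = 6 + 5 = 11; 11 ≥ 8  true
2) a6 + a3 = 8 + 6 = 14  true
3) values 5 ≤ 6 ≤ 8  true
4) |5 − 6| = 1; 1 ≤ 1  true
5) a8 + a3 + a2 = 6 + 6 + 5 = 17, not 18  false
6) min(8, 6) = 6, not 7  false

Constraints 5 and 6 do not hold.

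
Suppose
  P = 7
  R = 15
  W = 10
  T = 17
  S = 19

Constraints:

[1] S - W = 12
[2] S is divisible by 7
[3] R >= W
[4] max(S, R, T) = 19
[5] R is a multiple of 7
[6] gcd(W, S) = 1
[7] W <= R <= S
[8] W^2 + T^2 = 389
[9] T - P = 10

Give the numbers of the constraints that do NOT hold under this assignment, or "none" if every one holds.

Constraints 1, 2, and 5 do not hold.

[1] S - W = 19 - 10 = 9, not 12  ✘
[2] 19 = 7*2 + 5, so 7 does not divide 19  ✘
[3] R = 15, W = 10; 15 ≥ 10  ✔
[4] max(19, 15, 17) = 19  ✔
[5] 15 = 7*2 + 1, so 7 does not divide 15  ✘
[6] gcd(10, 19) = 1  ✔
[7] values 10 <= 15 <= 19  ✔
[8] W^2 + T^2 = 10^2 + 17^2 = 100 + 289 = 389  ✔
[9] T - P = 17 - 7 = 10  ✔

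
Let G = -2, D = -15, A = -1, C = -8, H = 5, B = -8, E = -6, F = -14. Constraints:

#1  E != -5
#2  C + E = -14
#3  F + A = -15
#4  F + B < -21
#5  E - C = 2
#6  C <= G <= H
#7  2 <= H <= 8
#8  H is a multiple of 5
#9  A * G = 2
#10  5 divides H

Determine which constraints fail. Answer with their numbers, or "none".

None — every constraint holds.

#1 E = -6, and -6 ≠ -5  ✔
#2 C + E = -8 + (-6) = -14  ✔
#3 F + A = -14 + (-1) = -15  ✔
#4 F + B = -14 + (-8) = -22; -22 < -21  ✔
#5 E - C = -6 - (-8) = 2  ✔
#6 values -8 <= -2 <= 5  ✔
#7 H = 5 lies in [2, 8]  ✔
#8 5 / 5 = 1, so 5 divides 5  ✔
#9 A * G = -1 * (-2) = 2  ✔
#10 5 / 5 = 1, so 5 divides 5  ✔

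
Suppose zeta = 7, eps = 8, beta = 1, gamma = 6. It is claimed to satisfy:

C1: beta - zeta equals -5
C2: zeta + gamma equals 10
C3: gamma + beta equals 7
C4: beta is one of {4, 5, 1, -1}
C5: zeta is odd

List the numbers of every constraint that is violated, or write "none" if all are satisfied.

The assignment fails constraints 1, 2.

C1: beta - zeta = 1 - 7 = -6, not -5 — does not hold.
C2: zeta + gamma = 7 + 6 = 13, not 10 — does not hold.
C3: gamma + beta = 6 + 1 = 7 — holds.
C4: beta = 1 is in {4, 5, 1, -1} — holds.
C5: zeta = 7 is odd — holds.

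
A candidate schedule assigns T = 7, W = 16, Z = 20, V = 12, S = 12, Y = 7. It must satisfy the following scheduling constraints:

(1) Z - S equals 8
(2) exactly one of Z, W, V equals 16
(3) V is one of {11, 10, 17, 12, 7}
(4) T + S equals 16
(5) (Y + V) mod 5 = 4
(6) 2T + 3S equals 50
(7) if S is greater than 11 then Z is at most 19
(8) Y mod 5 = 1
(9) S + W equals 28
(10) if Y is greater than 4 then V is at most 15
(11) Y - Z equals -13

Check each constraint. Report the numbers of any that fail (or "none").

Violated: 4, 7, 8.

(1) Z - S = 20 - 12 = 8  ✓
(2) Z=20, W=16, V=12; 1 of them equals 16  ✓
(3) V = 12 is in {11, 10, 17, 12, 7}  ✓
(4) T + S = 7 + 12 = 19, not 16  ✗
(5) Y + V = 19; 19 mod 5 = 4  ✓
(6) 2T + 3S = 2(7) + 3(12) = 50  ✓
(7) S = 12 > 11, so we need Z ≤ 19; but Z = 20 > 19  ✗
(8) 7 mod 5 = 2, not 1  ✗
(9) S + W = 12 + 16 = 28  ✓
(10) Y = 7 > 4, so we need V ≤ 15; V = 12 ≤ 15  ✓
(11) Y - Z = 7 - 20 = -13  ✓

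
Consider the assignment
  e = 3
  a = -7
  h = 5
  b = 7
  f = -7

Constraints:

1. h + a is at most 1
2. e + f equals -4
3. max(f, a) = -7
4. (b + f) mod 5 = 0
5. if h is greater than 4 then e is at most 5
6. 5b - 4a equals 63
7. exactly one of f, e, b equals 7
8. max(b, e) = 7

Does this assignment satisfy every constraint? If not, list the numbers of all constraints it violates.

1. h + a = 5 + (-7) = -2; -2 ≤ 1 — OK.
2. e + f = 3 + (-7) = -4 — OK.
3. max(-7, -7) = -7 — OK.
4. b + f = 0; 0 mod 5 = 0 — OK.
5. h = 5 > 4, so we need e ≤ 5; e = 3 ≤ 5 — OK.
6. 5b - 4a = 5(7) - 4(-7) = 63 — OK.
7. f=-7, e=3, b=7; 1 of them equals 7 — OK.
8. max(7, 3) = 7 — OK.

The assignment satisfies every constraint.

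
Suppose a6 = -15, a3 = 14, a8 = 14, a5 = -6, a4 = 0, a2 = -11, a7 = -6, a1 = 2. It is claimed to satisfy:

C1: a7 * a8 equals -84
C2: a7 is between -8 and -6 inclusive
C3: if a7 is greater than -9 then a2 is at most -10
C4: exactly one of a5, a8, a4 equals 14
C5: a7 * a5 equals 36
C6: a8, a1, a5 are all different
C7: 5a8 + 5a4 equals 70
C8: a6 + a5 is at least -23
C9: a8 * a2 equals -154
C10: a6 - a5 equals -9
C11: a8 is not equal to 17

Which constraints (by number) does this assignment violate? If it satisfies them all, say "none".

C1: a7 * a8 = -6 * 14 = -84  true
C2: a7 = -6 lies in [-8, -6]  true
C3: a7 = -6 > -9, so we need a2 ≤ -10; a2 = -11 ≤ -10  true
C4: a5=-6, a8=14, a4=0; 1 of them equals 14  true
C5: a7 * a5 = -6 * (-6) = 36  true
C6: values 14, 2, -6 are pairwise distinct  true
C7: 5a8 + 5a4 = 5(14) + 5(0) = 70  true
C8: a6 + a5 = -15 + (-6) = -21; -21 ≥ -23  true
C9: a8 * a2 = 14 * (-11) = -154  true
C10: a6 - a5 = -15 - (-6) = -9  true
C11: a8 = 14, and 14 ≠ 17  true

None — every constraint holds.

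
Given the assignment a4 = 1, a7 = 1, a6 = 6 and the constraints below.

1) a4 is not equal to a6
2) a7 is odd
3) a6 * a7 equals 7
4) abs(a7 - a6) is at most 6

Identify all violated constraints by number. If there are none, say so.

1) a4 = 1, a6 = 6; distinct  yes
2) a7 = 1 is odd  yes
3) a6 * a7 = 6 * 1 = 6, not 7  no
4) abs(1 - 6) = 5; 5 ≤ 6  yes

Constraint 3 is violated.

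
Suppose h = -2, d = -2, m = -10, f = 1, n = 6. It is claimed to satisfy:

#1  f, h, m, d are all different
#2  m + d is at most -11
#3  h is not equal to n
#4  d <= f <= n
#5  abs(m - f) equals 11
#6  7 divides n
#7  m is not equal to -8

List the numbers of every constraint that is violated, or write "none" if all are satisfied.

#1 h = d = -2, not all different — violated.
#2 m + d = -10 + (-2) = -12; -12 ≤ -11 — satisfied.
#3 h = -2, n = 6; distinct — satisfied.
#4 values -2 <= 1 <= 6 — satisfied.
#5 abs(-10 - 1) = 11 — satisfied.
#6 6 = 7*0 + 6, so 7 does not divide 6 — violated.
#7 m = -10, and -10 ≠ -8 — satisfied.

Constraints 1 and 6 do not hold.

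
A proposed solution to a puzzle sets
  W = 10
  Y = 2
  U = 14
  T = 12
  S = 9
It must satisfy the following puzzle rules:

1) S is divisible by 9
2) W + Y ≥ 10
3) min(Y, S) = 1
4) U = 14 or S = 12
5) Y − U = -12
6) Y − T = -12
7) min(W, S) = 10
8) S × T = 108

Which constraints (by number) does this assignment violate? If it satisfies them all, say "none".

The assignment fails constraints 3, 6, and 7.

1) 9 / 9 = 1, so 9 divides 9 — holds.
2) W + Y = 10 + 2 = 12; 12 ≥ 10 — holds.
3) min(2, 9) = 2, not 1 — does not hold.
4) U = 14 = 14 (first disjunct) — holds.
5) Y − U = 2 − 14 = -12 — holds.
6) Y − T = 2 − 12 = -10, not -12 — does not hold.
7) min(10, 9) = 9, not 10 — does not hold.
8) S × T = 9 × 12 = 108 — holds.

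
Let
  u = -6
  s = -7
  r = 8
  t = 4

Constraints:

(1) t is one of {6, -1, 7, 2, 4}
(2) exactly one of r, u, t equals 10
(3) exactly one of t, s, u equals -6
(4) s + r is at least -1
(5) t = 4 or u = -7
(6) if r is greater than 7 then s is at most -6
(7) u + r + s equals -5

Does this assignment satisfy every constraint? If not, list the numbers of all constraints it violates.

(1) t = 4 is in {6, -1, 7, 2, 4}  holds
(2) r=8, u=-6, t=4; 0 of them equal 10, not exactly one  fails
(3) t=4, s=-7, u=-6; 1 of them equals -6  holds
(4) s + r = -7 + 8 = 1; 1 ≥ -1  holds
(5) t = 4 = 4 (first disjunct)  holds
(6) r = 8 > 7, so we need s ≤ -6; s = -7 ≤ -6  holds
(7) u + r + s = -6 + 8 + (-7) = -5  holds

Violated: 2.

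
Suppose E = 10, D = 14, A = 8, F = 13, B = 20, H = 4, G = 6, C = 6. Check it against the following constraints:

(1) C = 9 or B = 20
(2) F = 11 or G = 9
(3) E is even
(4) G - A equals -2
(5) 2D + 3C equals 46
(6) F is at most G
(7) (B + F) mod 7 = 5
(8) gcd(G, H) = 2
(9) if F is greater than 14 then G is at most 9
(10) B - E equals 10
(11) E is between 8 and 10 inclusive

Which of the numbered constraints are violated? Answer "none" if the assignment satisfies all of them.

No — constraints 2, 6 are not satisfied.

(1) C = 6 ≠ 9, but B = 20 = 20 (second disjunct) — holds.
(2) F = 13 ≠ 11 and G = 6 ≠ 9; both disjuncts false — fails.
(3) E = 10 is even — holds.
(4) G - A = 6 - 8 = -2 — holds.
(5) 2D + 3C = 2(14) + 3(6) = 46 — holds.
(6) F = 13, G = 6; 13 > 6 (want ≤) — fails.
(7) B + F = 33; 33 mod 7 = 5 — holds.
(8) gcd(6, 4) = 2 — holds.
(9) F = 13, not > 14; antecedent false, conditional vacuously true — holds.
(10) B - E = 20 - 10 = 10 — holds.
(11) E = 10 lies in [8, 10] — holds.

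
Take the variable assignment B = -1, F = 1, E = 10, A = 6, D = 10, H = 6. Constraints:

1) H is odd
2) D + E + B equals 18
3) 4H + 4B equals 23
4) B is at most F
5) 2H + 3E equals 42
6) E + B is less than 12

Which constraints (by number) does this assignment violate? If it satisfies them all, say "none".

1) H = 6 is even — violated.
2) D + E + B = 10 + 10 + (-1) = 19, not 18 — violated.
3) 4H + 4B = 4(6) + 4(-1) = 20, not 23 — violated.
4) B = -1, F = 1; -1 ≤ 1 — satisfied.
5) 2H + 3E = 2(6) + 3(10) = 42 — satisfied.
6) E + B = 10 + (-1) = 9; 9 < 12 — satisfied.

Violated: 1, 2, and 3.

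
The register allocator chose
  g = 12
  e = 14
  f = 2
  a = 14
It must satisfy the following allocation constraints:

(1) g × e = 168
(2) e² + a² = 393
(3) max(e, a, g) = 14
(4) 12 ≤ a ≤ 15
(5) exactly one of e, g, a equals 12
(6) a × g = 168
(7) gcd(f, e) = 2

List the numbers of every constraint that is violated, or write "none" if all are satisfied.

Violated: 2.

(1) g × e = 12 × 14 = 168  ✓
(2) e² + a² = 14² + 14² = 196 + 196 = 392, not 393  ✗
(3) max(14, 14, 12) = 14  ✓
(4) a = 14 lies in [12, 15]  ✓
(5) e=14, g=12, a=14; 1 of them equals 12  ✓
(6) a × g = 14 × 12 = 168  ✓
(7) gcd(2, 14) = 2  ✓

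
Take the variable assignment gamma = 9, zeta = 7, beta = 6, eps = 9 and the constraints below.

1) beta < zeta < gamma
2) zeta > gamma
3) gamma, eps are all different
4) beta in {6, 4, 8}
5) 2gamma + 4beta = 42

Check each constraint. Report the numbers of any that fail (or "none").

Constraints 2 and 3 are violated.

1) values 6 < 7 < 9  ✓
2) zeta = 7, gamma = 9; 7 ≤ 9 (want >)  ✗
3) gamma = eps = 9, not all different  ✗
4) beta = 6 is in {6, 4, 8}  ✓
5) 2gamma + 4beta = 2(9) + 4(6) = 42  ✓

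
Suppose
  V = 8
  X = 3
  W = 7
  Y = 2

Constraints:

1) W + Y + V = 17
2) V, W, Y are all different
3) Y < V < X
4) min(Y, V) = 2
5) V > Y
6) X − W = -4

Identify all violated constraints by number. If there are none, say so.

Violated: 3.

1) W + Y + V = 7 + 2 + 8 = 17 — holds.
2) values 8, 7, 2 are pairwise distinct — holds.
3) values 2, 8, 3; V = 8 is not < X = 3 — does not hold.
4) min(2, 8) = 2 — holds.
5) V = 8, Y = 2; 8 > 2 — holds.
6) X − W = 3 − 7 = -4 — holds.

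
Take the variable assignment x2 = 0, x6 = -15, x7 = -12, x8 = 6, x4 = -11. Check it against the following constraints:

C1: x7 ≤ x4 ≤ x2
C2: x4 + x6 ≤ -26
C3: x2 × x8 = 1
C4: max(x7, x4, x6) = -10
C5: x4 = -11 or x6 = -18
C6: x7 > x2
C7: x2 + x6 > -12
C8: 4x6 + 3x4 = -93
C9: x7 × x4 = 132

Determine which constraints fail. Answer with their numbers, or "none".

C1: values -12 ≤ -11 ≤ 0 — holds.
C2: x4 + x6 = -11 + (-15) = -26; -26 ≤ -26 — holds.
C3: x2 × x8 = 0 × 6 = 0, not 1 — fails.
C4: max(-12, -11, -15) = -11, not -10 — fails.
C5: x4 = -11 = -11 (first disjunct) — holds.
C6: x7 = -12, x2 = 0; -12 ≤ 0 (want >) — fails.
C7: x2 + x6 = 0 + (-15) = -15; -15 ≤ -12, bound -12 not met — fails.
C8: 4x6 + 3x4 = 4(-15) + 3(-11) = -93 — holds.
C9: x7 × x4 = -12 × (-11) = 132 — holds.

Constraints 3, 4, 6, 7 are violated.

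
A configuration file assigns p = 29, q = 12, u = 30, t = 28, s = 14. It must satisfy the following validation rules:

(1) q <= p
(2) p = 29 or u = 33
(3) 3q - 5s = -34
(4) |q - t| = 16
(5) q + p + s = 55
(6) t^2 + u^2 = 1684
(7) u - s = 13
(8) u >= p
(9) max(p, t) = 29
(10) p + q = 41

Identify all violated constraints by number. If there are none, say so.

Constraint 7 does not hold.

(1) q = 12, p = 29; 12 ≤ 29 — holds.
(2) p = 29 = 29 (first disjunct) — holds.
(3) 3q - 5s = 3(12) - 5(14) = -34 — holds.
(4) |12 - 28| = 16 — holds.
(5) q + p + s = 12 + 29 + 14 = 55 — holds.
(6) t^2 + u^2 = 28^2 + 30^2 = 784 + 900 = 1684 — holds.
(7) u - s = 30 - 14 = 16, not 13 — does not hold.
(8) u = 30, p = 29; 30 ≥ 29 — holds.
(9) max(29, 28) = 29 — holds.
(10) p + q = 29 + 12 = 41 — holds.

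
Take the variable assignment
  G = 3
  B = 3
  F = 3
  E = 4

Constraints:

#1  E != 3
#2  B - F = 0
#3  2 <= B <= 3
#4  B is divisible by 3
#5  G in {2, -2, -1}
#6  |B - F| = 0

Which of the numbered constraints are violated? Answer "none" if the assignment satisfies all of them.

Constraint 5 is violated.

#1 E = 4, and 4 ≠ 3 — holds.
#2 B - F = 3 - 3 = 0 — holds.
#3 B = 3 lies in [2, 3] — holds.
#4 3 / 3 = 1, so 3 divides 3 — holds.
#5 G = 3 is not in {2, -2, -1} — does not hold.
#6 |3 - 3| = 0 — holds.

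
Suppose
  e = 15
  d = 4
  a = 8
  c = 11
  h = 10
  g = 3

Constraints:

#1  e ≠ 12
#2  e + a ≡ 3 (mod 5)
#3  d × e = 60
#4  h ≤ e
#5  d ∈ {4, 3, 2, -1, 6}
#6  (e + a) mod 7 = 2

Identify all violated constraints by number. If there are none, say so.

Yes — all constraints hold.

#1 e = 15, and 15 ≠ 12  true
#2 e + a = 23; 23 mod 5 = 3  true
#3 d × e = 4 × 15 = 60  true
#4 h = 10, e = 15; 10 ≤ 15  true
#5 d = 4 is in {4, 3, 2, -1, 6}  true
#6 e + a = 23; 23 mod 7 = 2  true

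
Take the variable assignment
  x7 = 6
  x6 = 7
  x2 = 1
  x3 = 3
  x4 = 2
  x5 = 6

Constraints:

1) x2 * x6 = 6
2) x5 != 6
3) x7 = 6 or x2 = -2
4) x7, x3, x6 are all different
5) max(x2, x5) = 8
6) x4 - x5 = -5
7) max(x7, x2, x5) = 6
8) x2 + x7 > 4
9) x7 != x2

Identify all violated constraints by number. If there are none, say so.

1) x2 * x6 = 1 * 7 = 7, not 6  FAIL
2) x5 = 6, but 6 is required to differ  FAIL
3) x7 = 6 = 6 (first disjunct)  OK
4) values 6, 3, 7 are pairwise distinct  OK
5) max(1, 6) = 6, not 8  FAIL
6) x4 - x5 = 2 - 6 = -4, not -5  FAIL
7) max(6, 1, 6) = 6  OK
8) x2 + x7 = 1 + 6 = 7; 7 > 4  OK
9) x7 = 6, x2 = 1; distinct  OK

Constraints 1, 2, 5, 6 do not hold.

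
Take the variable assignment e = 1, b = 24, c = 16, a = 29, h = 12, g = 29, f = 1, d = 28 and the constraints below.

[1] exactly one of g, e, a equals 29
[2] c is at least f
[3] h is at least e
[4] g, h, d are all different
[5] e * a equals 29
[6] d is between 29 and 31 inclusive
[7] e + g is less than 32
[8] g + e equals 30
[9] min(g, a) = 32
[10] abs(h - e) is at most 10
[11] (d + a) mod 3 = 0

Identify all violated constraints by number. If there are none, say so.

[1] g=29, e=1, a=29; 2 of them equal 29, not exactly one — violated.
[2] c = 16, f = 1; 16 ≥ 1 — OK.
[3] h = 12, e = 1; 12 ≥ 1 — OK.
[4] values 29, 12, 28 are pairwise distinct — OK.
[5] e * a = 1 * 29 = 29 — OK.
[6] d = 28 is outside [29, 31] — violated.
[7] e + g = 1 + 29 = 30; 30 < 32 — OK.
[8] g + e = 29 + 1 = 30 — OK.
[9] min(29, 29) = 29, not 32 — violated.
[10] abs(12 - 1) = 11; 11 > 10, exceeds bound 10 — violated.
[11] d + a = 57; 57 mod 3 = 0 — OK.

Constraints 1, 6, 9, and 10 do not hold.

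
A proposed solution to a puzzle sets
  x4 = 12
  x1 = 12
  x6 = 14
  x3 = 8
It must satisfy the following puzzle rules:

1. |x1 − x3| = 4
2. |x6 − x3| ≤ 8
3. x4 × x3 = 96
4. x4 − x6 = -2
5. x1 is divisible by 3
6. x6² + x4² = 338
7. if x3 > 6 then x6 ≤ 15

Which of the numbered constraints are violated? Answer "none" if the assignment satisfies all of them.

1. |12 − 8| = 4 — OK.
2. |14 − 8| = 6; 6 ≤ 8 — OK.
3. x4 × x3 = 12 × 8 = 96 — OK.
4. x4 − x6 = 12 − 14 = -2 — OK.
5. 12 / 3 = 4, so 3 divides 12 — OK.
6. x6² + x4² = 14² + 12² = 196 + 144 = 340, not 338 — violated.
7. x3 = 8 > 6, so we need x6 ≤ 15; x6 = 14 ≤ 15 — OK.

No — constraint 6 is not satisfied.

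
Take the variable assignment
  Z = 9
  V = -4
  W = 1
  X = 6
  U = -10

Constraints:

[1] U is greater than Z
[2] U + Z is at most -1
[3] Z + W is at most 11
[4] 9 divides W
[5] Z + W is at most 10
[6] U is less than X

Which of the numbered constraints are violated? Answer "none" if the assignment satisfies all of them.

No — constraints 1 and 4 are not satisfied.

[1] U = -10, Z = 9; -10 ≤ 9 (want >)  FAIL
[2] U + Z = -10 + 9 = -1; -1 ≤ -1  OK
[3] Z + W = 9 + 1 = 10; 10 ≤ 11  OK
[4] 1 = 9*0 + 1, so 9 does not divide 1  FAIL
[5] Z + W = 9 + 1 = 10; 10 ≤ 10  OK
[6] U = -10, X = 6; -10 < 6  OK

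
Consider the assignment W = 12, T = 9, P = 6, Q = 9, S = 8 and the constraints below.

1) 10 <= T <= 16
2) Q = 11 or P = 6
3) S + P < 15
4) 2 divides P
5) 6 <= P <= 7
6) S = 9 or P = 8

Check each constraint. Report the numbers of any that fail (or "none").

Constraints 1 and 6 are violated.

1) T = 9 is outside [10, 16]  false
2) Q = 9 ≠ 11, but P = 6 = 6 (second disjunct)  true
3) S + P = 8 + 6 = 14; 14 < 15  true
4) 6 / 2 = 3, so 2 divides 6  true
5) P = 6 lies in [6, 7]  true
6) S = 8 ≠ 9 and P = 6 ≠ 8; both disjuncts false  false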